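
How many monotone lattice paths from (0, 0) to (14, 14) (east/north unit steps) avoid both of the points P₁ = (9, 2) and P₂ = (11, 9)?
Number of paths = 30481380

Inclusion–exclusion. Total paths: C(28, 14) = 40116600. Through P₁: C(11, 9)·C(17, 5) = 340340. Through P₂: C(20, 11)·C(8, 3) = 9405760. Since P₁ is strictly southwest of P₂, a monotone path through both must visit P₁ then P₂; paths through both = C(11, 9)·C(9, 2)·C(8, 3) = 110880. Avoid both = 40116600 − 340340 − 9405760 + 110880 = 30481380.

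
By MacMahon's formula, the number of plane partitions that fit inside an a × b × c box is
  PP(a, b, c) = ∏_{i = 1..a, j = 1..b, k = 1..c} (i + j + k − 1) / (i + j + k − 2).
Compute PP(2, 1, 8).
PP(2, 1, 8) = 45

Evaluate the triple product over i = 1..2, j = 1..1, k = 1..8. The factors are (2/1) · (3/2) · (4/3) · (5/4) · (6/5) · (7/6) · (8/7) · (9/8) · … (16 factors total). The numerators and denominators telescope so the product is an integer; carrying out the multiplication exactly gives PP(2, 1, 8) = 45.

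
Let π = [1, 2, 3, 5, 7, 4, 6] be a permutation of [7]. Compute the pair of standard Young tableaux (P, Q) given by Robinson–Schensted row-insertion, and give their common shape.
P = [1, 2, 3, 4, 6] / [5, 7];  Q = [1, 2, 3, 4, 5] / [6, 7];  common shape = (5, 2)

Row-insert the values π_1, π_2, … into P one at a time, bumping the leftmost entry strictly greater than the inserted value down to the next row. The recording tableau Q records, in position (i, j), the step at which that cell was added to P.
  Insert 1 (step 1): P = [1];  Q = [1]
  Insert 2 (step 2): P = [1, 2];  Q = [1, 2]
  Insert 3 (step 3): P = [1, 2, 3];  Q = [1, 2, 3]
  Insert 5 (step 4): P = [1, 2, 3, 5];  Q = [1, 2, 3, 4]
  Insert 7 (step 5): P = [1, 2, 3, 5, 7];  Q = [1, 2, 3, 4, 5]
  Insert 4 (step 6): P = [1, 2, 3, 4, 7] / [5];  Q = [1, 2, 3, 4, 5] / [6]
  Insert 6 (step 7): P = [1, 2, 3, 4, 6] / [5, 7];  Q = [1, 2, 3, 4, 5] / [6, 7]
Final shape: (5, 2).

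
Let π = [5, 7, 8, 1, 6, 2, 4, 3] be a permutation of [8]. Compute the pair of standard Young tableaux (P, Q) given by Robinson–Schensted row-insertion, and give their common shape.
P = [1, 2, 3] / [4, 6, 8] / [5] / [7];  Q = [1, 2, 3] / [4, 5, 7] / [6] / [8];  common shape = (3, 3, 1, 1)

Row-insert the values π_1, π_2, … into P one at a time, bumping the leftmost entry strictly greater than the inserted value down to the next row. The recording tableau Q records, in position (i, j), the step at which that cell was added to P.
  Insert 5 (step 1): P = [5];  Q = [1]
  Insert 7 (step 2): P = [5, 7];  Q = [1, 2]
  Insert 8 (step 3): P = [5, 7, 8];  Q = [1, 2, 3]
  Insert 1 (step 4): P = [1, 7, 8] / [5];  Q = [1, 2, 3] / [4]
  Insert 6 (step 5): P = [1, 6, 8] / [5, 7];  Q = [1, 2, 3] / [4, 5]
  Insert 2 (step 6): P = [1, 2, 8] / [5, 6] / [7];  Q = [1, 2, 3] / [4, 5] / [6]
  Insert 4 (step 7): P = [1, 2, 4] / [5, 6, 8] / [7];  Q = [1, 2, 3] / [4, 5, 7] / [6]
  Insert 3 (step 8): P = [1, 2, 3] / [4, 6, 8] / [5] / [7];  Q = [1, 2, 3] / [4, 5, 7] / [6] / [8]
Final shape: (3, 3, 1, 1).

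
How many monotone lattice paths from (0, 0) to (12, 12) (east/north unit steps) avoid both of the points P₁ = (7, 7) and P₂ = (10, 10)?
Number of paths = 1142596

Inclusion–exclusion. Total paths: C(24, 12) = 2704156. Through P₁: C(14, 7)·C(10, 5) = 864864. Through P₂: C(20, 10)·C(4, 2) = 1108536. Since P₁ is strictly southwest of P₂, a monotone path through both must visit P₁ then P₂; paths through both = C(14, 7)·C(6, 3)·C(4, 2) = 411840. Avoid both = 2704156 − 864864 − 1108536 + 411840 = 1142596.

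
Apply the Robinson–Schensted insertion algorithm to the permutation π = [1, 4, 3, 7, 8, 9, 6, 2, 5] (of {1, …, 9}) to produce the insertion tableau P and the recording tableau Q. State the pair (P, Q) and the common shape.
P = [1, 2, 5, 8, 9] / [3, 6] / [4, 7];  Q = [1, 2, 4, 5, 6] / [3, 7] / [8, 9];  common shape = (5, 2, 2)

Row-insert the values π_1, π_2, … into P one at a time, bumping the leftmost entry strictly greater than the inserted value down to the next row. The recording tableau Q records, in position (i, j), the step at which that cell was added to P.
  Insert 1 (step 1): P = [1];  Q = [1]
  Insert 4 (step 2): P = [1, 4];  Q = [1, 2]
  Insert 3 (step 3): P = [1, 3] / [4];  Q = [1, 2] / [3]
  Insert 7 (step 4): P = [1, 3, 7] / [4];  Q = [1, 2, 4] / [3]
  Insert 8 (step 5): P = [1, 3, 7, 8] / [4];  Q = [1, 2, 4, 5] / [3]
  Insert 9 (step 6): P = [1, 3, 7, 8, 9] / [4];  Q = [1, 2, 4, 5, 6] / [3]
  Insert 6 (step 7): P = [1, 3, 6, 8, 9] / [4, 7];  Q = [1, 2, 4, 5, 6] / [3, 7]
  Insert 2 (step 8): P = [1, 2, 6, 8, 9] / [3, 7] / [4];  Q = [1, 2, 4, 5, 6] / [3, 7] / [8]
  Insert 5 (step 9): P = [1, 2, 5, 8, 9] / [3, 6] / [4, 7];  Q = [1, 2, 4, 5, 6] / [3, 7] / [8, 9]
Final shape: (5, 2, 2).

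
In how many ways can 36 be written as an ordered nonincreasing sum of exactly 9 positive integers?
p(36, 9 parts) = 1845

Partitions of n into exactly k parts are in bijection with partitions of n − k into at most k parts (subtract 1 from each part). So p(36, exactly 9) = p(27, parts ≤ 9). Computing via the recurrence p(m, j) = p(m, j−1) + p(m−j, j) gives 1845.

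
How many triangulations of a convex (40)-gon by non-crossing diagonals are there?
C_38 = 176733862787006701400

These polygon triangulations are counted by the Catalan number C_n = (1/(n + 1)) · C(2n, n). For n = 38: C_38 = (1/39) · C(76, 38) = 6892620648693261354600/39 = 176733862787006701400.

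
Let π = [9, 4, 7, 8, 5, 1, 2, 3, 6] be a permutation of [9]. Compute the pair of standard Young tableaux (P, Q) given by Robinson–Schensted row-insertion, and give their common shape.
P = [1, 2, 3, 6] / [4, 5, 8] / [7] / [9];  Q = [1, 3, 4, 9] / [2, 7, 8] / [5] / [6];  common shape = (4, 3, 1, 1)

Row-insert the values π_1, π_2, … into P one at a time, bumping the leftmost entry strictly greater than the inserted value down to the next row. The recording tableau Q records, in position (i, j), the step at which that cell was added to P.
  Insert 9 (step 1): P = [9];  Q = [1]
  Insert 4 (step 2): P = [4] / [9];  Q = [1] / [2]
  Insert 7 (step 3): P = [4, 7] / [9];  Q = [1, 3] / [2]
  Insert 8 (step 4): P = [4, 7, 8] / [9];  Q = [1, 3, 4] / [2]
  Insert 5 (step 5): P = [4, 5, 8] / [7] / [9];  Q = [1, 3, 4] / [2] / [5]
  Insert 1 (step 6): P = [1, 5, 8] / [4] / [7] / [9];  Q = [1, 3, 4] / [2] / [5] / [6]
  Insert 2 (step 7): P = [1, 2, 8] / [4, 5] / [7] / [9];  Q = [1, 3, 4] / [2, 7] / [5] / [6]
  Insert 3 (step 8): P = [1, 2, 3] / [4, 5, 8] / [7] / [9];  Q = [1, 3, 4] / [2, 7, 8] / [5] / [6]
  Insert 6 (step 9): P = [1, 2, 3, 6] / [4, 5, 8] / [7] / [9];  Q = [1, 3, 4, 9] / [2, 7, 8] / [5] / [6]
Final shape: (4, 3, 1, 1).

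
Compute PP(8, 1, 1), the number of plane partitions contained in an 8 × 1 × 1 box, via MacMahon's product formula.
PP(8, 1, 1) = 9

Evaluate the triple product over i = 1..8, j = 1..1, k = 1..1. The factors are (2/1) · (3/2) · (4/3) · (5/4) · (6/5) · (7/6) · (8/7) · (9/8). The numerators and denominators telescope so the product is an integer; carrying out the multiplication exactly gives PP(8, 1, 1) = 9.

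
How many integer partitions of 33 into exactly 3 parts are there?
p(33, 3 parts) = 91

Partitions of n into exactly k parts are in bijection with partitions of n − k into at most k parts (subtract 1 from each part). So p(33, exactly 3) = p(30, parts ≤ 3). Computing via the recurrence p(m, j) = p(m, j−1) + p(m−j, j) gives 91.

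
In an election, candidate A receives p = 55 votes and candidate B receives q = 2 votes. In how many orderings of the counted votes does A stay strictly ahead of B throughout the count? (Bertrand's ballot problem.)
Strict-lead orderings = 1484

Total orderings of the 57 votes with 55 for A: C(57, 55) = 1596. By the Bertrand ballot formula (Cycle Lemma / reflection principle), the number of orderings in which A is strictly ahead of B throughout is (p − q)/(p + q) · C(p + q, p) = (55 − 2)/(55 + 2) · 1596 = 1484.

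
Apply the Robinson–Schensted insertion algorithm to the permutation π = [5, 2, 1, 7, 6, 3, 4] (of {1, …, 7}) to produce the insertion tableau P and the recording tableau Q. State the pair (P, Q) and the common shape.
P = [1, 3, 4] / [2, 6] / [5, 7];  Q = [1, 4, 7] / [2, 5] / [3, 6];  common shape = (3, 2, 2)

Row-insert the values π_1, π_2, … into P one at a time, bumping the leftmost entry strictly greater than the inserted value down to the next row. The recording tableau Q records, in position (i, j), the step at which that cell was added to P.
  Insert 5 (step 1): P = [5];  Q = [1]
  Insert 2 (step 2): P = [2] / [5];  Q = [1] / [2]
  Insert 1 (step 3): P = [1] / [2] / [5];  Q = [1] / [2] / [3]
  Insert 7 (step 4): P = [1, 7] / [2] / [5];  Q = [1, 4] / [2] / [3]
  Insert 6 (step 5): P = [1, 6] / [2, 7] / [5];  Q = [1, 4] / [2, 5] / [3]
  Insert 3 (step 6): P = [1, 3] / [2, 6] / [5, 7];  Q = [1, 4] / [2, 5] / [3, 6]
  Insert 4 (step 7): P = [1, 3, 4] / [2, 6] / [5, 7];  Q = [1, 4, 7] / [2, 5] / [3, 6]
Final shape: (3, 2, 2).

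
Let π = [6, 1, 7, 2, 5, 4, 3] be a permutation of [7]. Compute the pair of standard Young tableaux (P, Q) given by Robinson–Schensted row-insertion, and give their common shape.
P = [1, 2, 3] / [4, 7] / [5] / [6];  Q = [1, 3, 5] / [2, 4] / [6] / [7];  common shape = (3, 2, 1, 1)

Row-insert the values π_1, π_2, … into P one at a time, bumping the leftmost entry strictly greater than the inserted value down to the next row. The recording tableau Q records, in position (i, j), the step at which that cell was added to P.
  Insert 6 (step 1): P = [6];  Q = [1]
  Insert 1 (step 2): P = [1] / [6];  Q = [1] / [2]
  Insert 7 (step 3): P = [1, 7] / [6];  Q = [1, 3] / [2]
  Insert 2 (step 4): P = [1, 2] / [6, 7];  Q = [1, 3] / [2, 4]
  Insert 5 (step 5): P = [1, 2, 5] / [6, 7];  Q = [1, 3, 5] / [2, 4]
  Insert 4 (step 6): P = [1, 2, 4] / [5, 7] / [6];  Q = [1, 3, 5] / [2, 4] / [6]
  Insert 3 (step 7): P = [1, 2, 3] / [4, 7] / [5] / [6];  Q = [1, 3, 5] / [2, 4] / [6] / [7]
Final shape: (3, 2, 1, 1).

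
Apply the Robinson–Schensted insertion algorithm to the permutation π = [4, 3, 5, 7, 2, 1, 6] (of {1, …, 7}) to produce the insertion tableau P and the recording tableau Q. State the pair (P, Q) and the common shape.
P = [1, 5, 6] / [2, 7] / [3] / [4];  Q = [1, 3, 4] / [2, 7] / [5] / [6];  common shape = (3, 2, 1, 1)

Row-insert the values π_1, π_2, … into P one at a time, bumping the leftmost entry strictly greater than the inserted value down to the next row. The recording tableau Q records, in position (i, j), the step at which that cell was added to P.
  Insert 4 (step 1): P = [4];  Q = [1]
  Insert 3 (step 2): P = [3] / [4];  Q = [1] / [2]
  Insert 5 (step 3): P = [3, 5] / [4];  Q = [1, 3] / [2]
  Insert 7 (step 4): P = [3, 5, 7] / [4];  Q = [1, 3, 4] / [2]
  Insert 2 (step 5): P = [2, 5, 7] / [3] / [4];  Q = [1, 3, 4] / [2] / [5]
  Insert 1 (step 6): P = [1, 5, 7] / [2] / [3] / [4];  Q = [1, 3, 4] / [2] / [5] / [6]
  Insert 6 (step 7): P = [1, 5, 6] / [2, 7] / [3] / [4];  Q = [1, 3, 4] / [2, 7] / [5] / [6]
Final shape: (3, 2, 1, 1).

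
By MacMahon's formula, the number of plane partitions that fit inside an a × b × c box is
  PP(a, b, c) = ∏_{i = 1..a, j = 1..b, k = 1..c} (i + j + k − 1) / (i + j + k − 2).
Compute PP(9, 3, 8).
PP(9, 3, 8) = 198520691512

Evaluate the triple product over i = 1..9, j = 1..3, k = 1..8. The factors are (2/1) · (3/2) · (4/3) · (5/4) · (6/5) · (7/6) · (8/7) · (9/8) · … (216 factors total). The numerators and denominators telescope so the product is an integer; carrying out the multiplication exactly gives PP(9, 3, 8) = 198520691512.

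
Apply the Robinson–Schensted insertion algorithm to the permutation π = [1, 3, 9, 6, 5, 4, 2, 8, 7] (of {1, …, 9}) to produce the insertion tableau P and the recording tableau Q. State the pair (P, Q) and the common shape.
P = [1, 2, 4, 7] / [3, 8] / [5] / [6] / [9];  Q = [1, 2, 3, 8] / [4, 9] / [5] / [6] / [7];  common shape = (4, 2, 1, 1, 1)

Row-insert the values π_1, π_2, … into P one at a time, bumping the leftmost entry strictly greater than the inserted value down to the next row. The recording tableau Q records, in position (i, j), the step at which that cell was added to P.
  Insert 1 (step 1): P = [1];  Q = [1]
  Insert 3 (step 2): P = [1, 3];  Q = [1, 2]
  Insert 9 (step 3): P = [1, 3, 9];  Q = [1, 2, 3]
  Insert 6 (step 4): P = [1, 3, 6] / [9];  Q = [1, 2, 3] / [4]
  Insert 5 (step 5): P = [1, 3, 5] / [6] / [9];  Q = [1, 2, 3] / [4] / [5]
  Insert 4 (step 6): P = [1, 3, 4] / [5] / [6] / [9];  Q = [1, 2, 3] / [4] / [5] / [6]
  Insert 2 (step 7): P = [1, 2, 4] / [3] / [5] / [6] / [9];  Q = [1, 2, 3] / [4] / [5] / [6] / [7]
  Insert 8 (step 8): P = [1, 2, 4, 8] / [3] / [5] / [6] / [9];  Q = [1, 2, 3, 8] / [4] / [5] / [6] / [7]
  Insert 7 (step 9): P = [1, 2, 4, 7] / [3, 8] / [5] / [6] / [9];  Q = [1, 2, 3, 8] / [4, 9] / [5] / [6] / [7]
Final shape: (4, 2, 1, 1, 1).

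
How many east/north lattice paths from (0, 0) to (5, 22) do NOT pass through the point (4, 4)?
Number of paths = 79400

Total paths from (0, 0) to (5, 22): C(27, 5) = 80730. Paths through (4, 4): (paths (0, 0) → (4, 4)) × (paths (4, 4) → (5, 22)) = C(8, 4) · C(19, 1) = 70 · 19 = 1330. Avoidance count = 80730 − 1330 = 79400.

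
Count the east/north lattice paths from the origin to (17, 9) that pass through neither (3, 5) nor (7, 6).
Number of paths = 2542494

Inclusion–exclusion. Total paths: C(26, 17) = 3124550. Through P₁: C(8, 3)·C(18, 14) = 171360. Through P₂: C(13, 7)·C(13, 10) = 490776. Since P₁ is strictly southwest of P₂, a monotone path through both must visit P₁ then P₂; paths through both = C(8, 3)·C(5, 4)·C(13, 10) = 80080. Avoid both = 3124550 − 171360 − 490776 + 80080 = 2542494.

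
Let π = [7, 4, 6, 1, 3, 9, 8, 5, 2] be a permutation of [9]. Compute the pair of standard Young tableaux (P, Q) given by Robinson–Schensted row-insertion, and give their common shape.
P = [1, 2, 5] / [3, 6, 8] / [4, 9] / [7];  Q = [1, 3, 6] / [2, 5, 7] / [4, 8] / [9];  common shape = (3, 3, 2, 1)

Row-insert the values π_1, π_2, … into P one at a time, bumping the leftmost entry strictly greater than the inserted value down to the next row. The recording tableau Q records, in position (i, j), the step at which that cell was added to P.
  Insert 7 (step 1): P = [7];  Q = [1]
  Insert 4 (step 2): P = [4] / [7];  Q = [1] / [2]
  Insert 6 (step 3): P = [4, 6] / [7];  Q = [1, 3] / [2]
  Insert 1 (step 4): P = [1, 6] / [4] / [7];  Q = [1, 3] / [2] / [4]
  Insert 3 (step 5): P = [1, 3] / [4, 6] / [7];  Q = [1, 3] / [2, 5] / [4]
  Insert 9 (step 6): P = [1, 3, 9] / [4, 6] / [7];  Q = [1, 3, 6] / [2, 5] / [4]
  Insert 8 (step 7): P = [1, 3, 8] / [4, 6, 9] / [7];  Q = [1, 3, 6] / [2, 5, 7] / [4]
  Insert 5 (step 8): P = [1, 3, 5] / [4, 6, 8] / [7, 9];  Q = [1, 3, 6] / [2, 5, 7] / [4, 8]
  Insert 2 (step 9): P = [1, 2, 5] / [3, 6, 8] / [4, 9] / [7];  Q = [1, 3, 6] / [2, 5, 7] / [4, 8] / [9]
Final shape: (3, 3, 2, 1).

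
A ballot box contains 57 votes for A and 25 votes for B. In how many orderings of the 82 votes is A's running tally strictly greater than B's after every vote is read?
Strict-lead orderings = 295102879406935411968

Total orderings of the 82 votes with 57 for A: C(82, 57) = 756201128480271993168. By the Bertrand ballot formula (Cycle Lemma / reflection principle), the number of orderings in which A is strictly ahead of B throughout is (p − q)/(p + q) · C(p + q, p) = (57 − 25)/(57 + 25) · 756201128480271993168 = 295102879406935411968.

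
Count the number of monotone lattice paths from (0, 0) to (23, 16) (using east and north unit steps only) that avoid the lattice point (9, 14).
Number of paths = 37613198190

Total paths from (0, 0) to (23, 16): C(39, 23) = 37711260990. Paths through (9, 14): (paths (0, 0) → (9, 14)) × (paths (9, 14) → (23, 16)) = C(23, 9) · C(16, 14) = 817190 · 120 = 98062800. Avoidance count = 37711260990 − 98062800 = 37613198190.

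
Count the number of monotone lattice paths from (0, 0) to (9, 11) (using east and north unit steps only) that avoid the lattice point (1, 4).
Number of paths = 135785

Total paths from (0, 0) to (9, 11): C(20, 9) = 167960. Paths through (1, 4): (paths (0, 0) → (1, 4)) × (paths (1, 4) → (9, 11)) = C(5, 1) · C(15, 8) = 5 · 6435 = 32175. Avoidance count = 167960 − 32175 = 135785.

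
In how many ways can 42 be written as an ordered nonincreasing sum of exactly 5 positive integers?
p(42, 5 parts) = 1342

Partitions of n into exactly k parts are in bijection with partitions of n − k into at most k parts (subtract 1 from each part). So p(42, exactly 5) = p(37, parts ≤ 5). Computing via the recurrence p(m, j) = p(m, j−1) + p(m−j, j) gives 1342.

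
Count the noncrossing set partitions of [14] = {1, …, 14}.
C_14 = 2674440

These noncrossing partitions are counted by the Catalan number C_n = (1/(n + 1)) · C(2n, n). For n = 14: C_14 = (1/15) · C(28, 14) = 40116600/15 = 2674440.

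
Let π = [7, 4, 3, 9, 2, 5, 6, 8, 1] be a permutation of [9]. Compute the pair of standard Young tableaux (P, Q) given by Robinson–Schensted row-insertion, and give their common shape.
P = [1, 5, 6, 8] / [2, 9] / [3] / [4] / [7];  Q = [1, 4, 7, 8] / [2, 6] / [3] / [5] / [9];  common shape = (4, 2, 1, 1, 1)

Row-insert the values π_1, π_2, … into P one at a time, bumping the leftmost entry strictly greater than the inserted value down to the next row. The recording tableau Q records, in position (i, j), the step at which that cell was added to P.
  Insert 7 (step 1): P = [7];  Q = [1]
  Insert 4 (step 2): P = [4] / [7];  Q = [1] / [2]
  Insert 3 (step 3): P = [3] / [4] / [7];  Q = [1] / [2] / [3]
  Insert 9 (step 4): P = [3, 9] / [4] / [7];  Q = [1, 4] / [2] / [3]
  Insert 2 (step 5): P = [2, 9] / [3] / [4] / [7];  Q = [1, 4] / [2] / [3] / [5]
  Insert 5 (step 6): P = [2, 5] / [3, 9] / [4] / [7];  Q = [1, 4] / [2, 6] / [3] / [5]
  Insert 6 (step 7): P = [2, 5, 6] / [3, 9] / [4] / [7];  Q = [1, 4, 7] / [2, 6] / [3] / [5]
  Insert 8 (step 8): P = [2, 5, 6, 8] / [3, 9] / [4] / [7];  Q = [1, 4, 7, 8] / [2, 6] / [3] / [5]
  Insert 1 (step 9): P = [1, 5, 6, 8] / [2, 9] / [3] / [4] / [7];  Q = [1, 4, 7, 8] / [2, 6] / [3] / [5] / [9]
Final shape: (4, 2, 1, 1, 1).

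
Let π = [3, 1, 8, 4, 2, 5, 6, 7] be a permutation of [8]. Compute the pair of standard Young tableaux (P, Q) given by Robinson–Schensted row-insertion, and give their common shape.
P = [1, 2, 5, 6, 7] / [3, 4] / [8];  Q = [1, 3, 6, 7, 8] / [2, 4] / [5];  common shape = (5, 2, 1)

Row-insert the values π_1, π_2, … into P one at a time, bumping the leftmost entry strictly greater than the inserted value down to the next row. The recording tableau Q records, in position (i, j), the step at which that cell was added to P.
  Insert 3 (step 1): P = [3];  Q = [1]
  Insert 1 (step 2): P = [1] / [3];  Q = [1] / [2]
  Insert 8 (step 3): P = [1, 8] / [3];  Q = [1, 3] / [2]
  Insert 4 (step 4): P = [1, 4] / [3, 8];  Q = [1, 3] / [2, 4]
  Insert 2 (step 5): P = [1, 2] / [3, 4] / [8];  Q = [1, 3] / [2, 4] / [5]
  Insert 5 (step 6): P = [1, 2, 5] / [3, 4] / [8];  Q = [1, 3, 6] / [2, 4] / [5]
  Insert 6 (step 7): P = [1, 2, 5, 6] / [3, 4] / [8];  Q = [1, 3, 6, 7] / [2, 4] / [5]
  Insert 7 (step 8): P = [1, 2, 5, 6, 7] / [3, 4] / [8];  Q = [1, 3, 6, 7, 8] / [2, 4] / [5]
Final shape: (5, 2, 1).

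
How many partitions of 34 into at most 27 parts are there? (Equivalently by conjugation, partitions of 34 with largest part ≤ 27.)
p(34, parts ≤ 27) = 12280

Use the recurrence p(n, m) = p(n, m−1) + p(n−m, m): either the largest part is < m (count p(n, m−1)) or the largest part is exactly m (remove one copy of m, count p(n−m, m)). With p(0, ·) = 1 this gives p(34, parts ≤ 27) = 12280. (By conjugating Young diagrams, this also counts partitions of 34 into at most 27 parts.)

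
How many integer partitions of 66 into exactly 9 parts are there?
p(66, 9 parts) = 97922

Partitions of n into exactly k parts are in bijection with partitions of n − k into at most k parts (subtract 1 from each part). So p(66, exactly 9) = p(57, parts ≤ 9). Computing via the recurrence p(m, j) = p(m, j−1) + p(m−j, j) gives 97922.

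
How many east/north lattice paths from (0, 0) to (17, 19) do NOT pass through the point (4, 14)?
Number of paths = 8571278520

Total paths from (0, 0) to (17, 19): C(36, 17) = 8597496600. Paths through (4, 14): (paths (0, 0) → (4, 14)) × (paths (4, 14) → (17, 19)) = C(18, 4) · C(18, 13) = 3060 · 8568 = 26218080. Avoidance count = 8597496600 − 26218080 = 8571278520.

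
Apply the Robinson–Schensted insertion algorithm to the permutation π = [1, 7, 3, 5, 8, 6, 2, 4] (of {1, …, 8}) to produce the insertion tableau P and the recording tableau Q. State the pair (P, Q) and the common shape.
P = [1, 2, 4, 6] / [3, 5] / [7, 8];  Q = [1, 2, 4, 5] / [3, 6] / [7, 8];  common shape = (4, 2, 2)

Row-insert the values π_1, π_2, … into P one at a time, bumping the leftmost entry strictly greater than the inserted value down to the next row. The recording tableau Q records, in position (i, j), the step at which that cell was added to P.
  Insert 1 (step 1): P = [1];  Q = [1]
  Insert 7 (step 2): P = [1, 7];  Q = [1, 2]
  Insert 3 (step 3): P = [1, 3] / [7];  Q = [1, 2] / [3]
  Insert 5 (step 4): P = [1, 3, 5] / [7];  Q = [1, 2, 4] / [3]
  Insert 8 (step 5): P = [1, 3, 5, 8] / [7];  Q = [1, 2, 4, 5] / [3]
  Insert 6 (step 6): P = [1, 3, 5, 6] / [7, 8];  Q = [1, 2, 4, 5] / [3, 6]
  Insert 2 (step 7): P = [1, 2, 5, 6] / [3, 8] / [7];  Q = [1, 2, 4, 5] / [3, 6] / [7]
  Insert 4 (step 8): P = [1, 2, 4, 6] / [3, 5] / [7, 8];  Q = [1, 2, 4, 5] / [3, 6] / [7, 8]
Final shape: (4, 2, 2).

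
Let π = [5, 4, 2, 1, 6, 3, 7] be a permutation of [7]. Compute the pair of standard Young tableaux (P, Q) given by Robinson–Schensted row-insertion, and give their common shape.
P = [1, 3, 7] / [2, 6] / [4] / [5];  Q = [1, 5, 7] / [2, 6] / [3] / [4];  common shape = (3, 2, 1, 1)

Row-insert the values π_1, π_2, … into P one at a time, bumping the leftmost entry strictly greater than the inserted value down to the next row. The recording tableau Q records, in position (i, j), the step at which that cell was added to P.
  Insert 5 (step 1): P = [5];  Q = [1]
  Insert 4 (step 2): P = [4] / [5];  Q = [1] / [2]
  Insert 2 (step 3): P = [2] / [4] / [5];  Q = [1] / [2] / [3]
  Insert 1 (step 4): P = [1] / [2] / [4] / [5];  Q = [1] / [2] / [3] / [4]
  Insert 6 (step 5): P = [1, 6] / [2] / [4] / [5];  Q = [1, 5] / [2] / [3] / [4]
  Insert 3 (step 6): P = [1, 3] / [2, 6] / [4] / [5];  Q = [1, 5] / [2, 6] / [3] / [4]
  Insert 7 (step 7): P = [1, 3, 7] / [2, 6] / [4] / [5];  Q = [1, 5, 7] / [2, 6] / [3] / [4]
Final shape: (3, 2, 1, 1).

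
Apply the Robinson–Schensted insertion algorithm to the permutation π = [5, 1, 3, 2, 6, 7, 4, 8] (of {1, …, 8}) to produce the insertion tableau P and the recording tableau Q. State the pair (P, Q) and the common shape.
P = [1, 2, 4, 7, 8] / [3, 6] / [5];  Q = [1, 3, 5, 6, 8] / [2, 7] / [4];  common shape = (5, 2, 1)

Row-insert the values π_1, π_2, … into P one at a time, bumping the leftmost entry strictly greater than the inserted value down to the next row. The recording tableau Q records, in position (i, j), the step at which that cell was added to P.
  Insert 5 (step 1): P = [5];  Q = [1]
  Insert 1 (step 2): P = [1] / [5];  Q = [1] / [2]
  Insert 3 (step 3): P = [1, 3] / [5];  Q = [1, 3] / [2]
  Insert 2 (step 4): P = [1, 2] / [3] / [5];  Q = [1, 3] / [2] / [4]
  Insert 6 (step 5): P = [1, 2, 6] / [3] / [5];  Q = [1, 3, 5] / [2] / [4]
  Insert 7 (step 6): P = [1, 2, 6, 7] / [3] / [5];  Q = [1, 3, 5, 6] / [2] / [4]
  Insert 4 (step 7): P = [1, 2, 4, 7] / [3, 6] / [5];  Q = [1, 3, 5, 6] / [2, 7] / [4]
  Insert 8 (step 8): P = [1, 2, 4, 7, 8] / [3, 6] / [5];  Q = [1, 3, 5, 6, 8] / [2, 7] / [4]
Final shape: (5, 2, 1).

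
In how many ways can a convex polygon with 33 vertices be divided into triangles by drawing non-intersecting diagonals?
C_31 = 14544636039226909

These polygon triangulations are counted by the Catalan number C_n = (1/(n + 1)) · C(2n, n). For n = 31: C_31 = (1/32) · C(62, 31) = 465428353255261088/32 = 14544636039226909.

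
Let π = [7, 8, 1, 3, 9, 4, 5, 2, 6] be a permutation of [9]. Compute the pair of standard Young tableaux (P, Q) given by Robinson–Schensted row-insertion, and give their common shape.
P = [1, 2, 4, 5, 6] / [3, 8, 9] / [7];  Q = [1, 2, 5, 7, 9] / [3, 4, 6] / [8];  common shape = (5, 3, 1)

Row-insert the values π_1, π_2, … into P one at a time, bumping the leftmost entry strictly greater than the inserted value down to the next row. The recording tableau Q records, in position (i, j), the step at which that cell was added to P.
  Insert 7 (step 1): P = [7];  Q = [1]
  Insert 8 (step 2): P = [7, 8];  Q = [1, 2]
  Insert 1 (step 3): P = [1, 8] / [7];  Q = [1, 2] / [3]
  Insert 3 (step 4): P = [1, 3] / [7, 8];  Q = [1, 2] / [3, 4]
  Insert 9 (step 5): P = [1, 3, 9] / [7, 8];  Q = [1, 2, 5] / [3, 4]
  Insert 4 (step 6): P = [1, 3, 4] / [7, 8, 9];  Q = [1, 2, 5] / [3, 4, 6]
  Insert 5 (step 7): P = [1, 3, 4, 5] / [7, 8, 9];  Q = [1, 2, 5, 7] / [3, 4, 6]
  Insert 2 (step 8): P = [1, 2, 4, 5] / [3, 8, 9] / [7];  Q = [1, 2, 5, 7] / [3, 4, 6] / [8]
  Insert 6 (step 9): P = [1, 2, 4, 5, 6] / [3, 8, 9] / [7];  Q = [1, 2, 5, 7, 9] / [3, 4, 6] / [8]
Final shape: (5, 3, 1).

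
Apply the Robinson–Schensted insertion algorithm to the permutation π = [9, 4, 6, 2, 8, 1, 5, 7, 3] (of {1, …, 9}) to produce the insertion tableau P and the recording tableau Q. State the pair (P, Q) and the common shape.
P = [1, 3, 7] / [2, 5, 8] / [4, 6] / [9];  Q = [1, 3, 5] / [2, 7, 8] / [4, 9] / [6];  common shape = (3, 3, 2, 1)

Row-insert the values π_1, π_2, … into P one at a time, bumping the leftmost entry strictly greater than the inserted value down to the next row. The recording tableau Q records, in position (i, j), the step at which that cell was added to P.
  Insert 9 (step 1): P = [9];  Q = [1]
  Insert 4 (step 2): P = [4] / [9];  Q = [1] / [2]
  Insert 6 (step 3): P = [4, 6] / [9];  Q = [1, 3] / [2]
  Insert 2 (step 4): P = [2, 6] / [4] / [9];  Q = [1, 3] / [2] / [4]
  Insert 8 (step 5): P = [2, 6, 8] / [4] / [9];  Q = [1, 3, 5] / [2] / [4]
  Insert 1 (step 6): P = [1, 6, 8] / [2] / [4] / [9];  Q = [1, 3, 5] / [2] / [4] / [6]
  Insert 5 (step 7): P = [1, 5, 8] / [2, 6] / [4] / [9];  Q = [1, 3, 5] / [2, 7] / [4] / [6]
  Insert 7 (step 8): P = [1, 5, 7] / [2, 6, 8] / [4] / [9];  Q = [1, 3, 5] / [2, 7, 8] / [4] / [6]
  Insert 3 (step 9): P = [1, 3, 7] / [2, 5, 8] / [4, 6] / [9];  Q = [1, 3, 5] / [2, 7, 8] / [4, 9] / [6]
Final shape: (3, 3, 2, 1).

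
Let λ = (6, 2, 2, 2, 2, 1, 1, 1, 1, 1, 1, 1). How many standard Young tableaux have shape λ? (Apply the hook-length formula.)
# SYT of shape (6, 2, 2, 2, 2, 1, 1, 1, 1, 1, 1, 1) = 9682400

Hook-length formula: f^λ = n! / Π hook(c), product over all cells c of the Young diagram. For λ = (6, 2, 2, 2, 2, 1, 1, 1, 1, 1, 1, 1), n = 21 boxes. Hook lengths by row (left-to-right, top-to-bottom): [17, 9, 4, 3, 2, 1]; [12, 4]; [11, 3]; [10, 2]; [9, 1]; [7]; [6]; [5]; [4]; [3]; [2]; [1]. Product of hooks = 5276681625600. So f^λ = 21! / 5276681625600 = 51090942171709440000 / 5276681625600 = 9682400.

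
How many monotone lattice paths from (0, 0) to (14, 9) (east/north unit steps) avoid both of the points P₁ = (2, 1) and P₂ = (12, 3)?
Number of paths = 432084

Inclusion–exclusion. Total paths: C(23, 14) = 817190. Through P₁: C(3, 2)·C(20, 12) = 377910. Through P₂: C(15, 12)·C(8, 2) = 12740. Since P₁ is strictly southwest of P₂, a monotone path through both must visit P₁ then P₂; paths through both = C(3, 2)·C(12, 10)·C(8, 2) = 5544. Avoid both = 817190 − 377910 − 12740 + 5544 = 432084.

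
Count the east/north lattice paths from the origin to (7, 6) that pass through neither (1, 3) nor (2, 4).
Number of paths = 1233

Inclusion–exclusion. Total paths: C(13, 7) = 1716. Through P₁: C(4, 1)·C(9, 6) = 336. Through P₂: C(6, 2)·C(7, 5) = 315. Since P₁ is strictly southwest of P₂, a monotone path through both must visit P₁ then P₂; paths through both = C(4, 1)·C(2, 1)·C(7, 5) = 168. Avoid both = 1716 − 336 − 315 + 168 = 1233.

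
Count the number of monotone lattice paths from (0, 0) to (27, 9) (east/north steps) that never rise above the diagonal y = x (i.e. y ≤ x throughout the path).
Number of paths = 63882940

By the reflection principle (André's argument), the number of monotone paths to (27, 9) with n ≤ m that never go above y = x is C(36, 27) − C(36, 28) = 94143280 − 30260340 = 63882940.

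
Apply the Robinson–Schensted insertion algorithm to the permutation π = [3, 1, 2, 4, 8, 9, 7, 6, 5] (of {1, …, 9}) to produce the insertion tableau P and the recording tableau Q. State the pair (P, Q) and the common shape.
P = [1, 2, 4, 5, 9] / [3, 6] / [7] / [8];  Q = [1, 3, 4, 5, 6] / [2, 7] / [8] / [9];  common shape = (5, 2, 1, 1)

Row-insert the values π_1, π_2, … into P one at a time, bumping the leftmost entry strictly greater than the inserted value down to the next row. The recording tableau Q records, in position (i, j), the step at which that cell was added to P.
  Insert 3 (step 1): P = [3];  Q = [1]
  Insert 1 (step 2): P = [1] / [3];  Q = [1] / [2]
  Insert 2 (step 3): P = [1, 2] / [3];  Q = [1, 3] / [2]
  Insert 4 (step 4): P = [1, 2, 4] / [3];  Q = [1, 3, 4] / [2]
  Insert 8 (step 5): P = [1, 2, 4, 8] / [3];  Q = [1, 3, 4, 5] / [2]
  Insert 9 (step 6): P = [1, 2, 4, 8, 9] / [3];  Q = [1, 3, 4, 5, 6] / [2]
  Insert 7 (step 7): P = [1, 2, 4, 7, 9] / [3, 8];  Q = [1, 3, 4, 5, 6] / [2, 7]
  Insert 6 (step 8): P = [1, 2, 4, 6, 9] / [3, 7] / [8];  Q = [1, 3, 4, 5, 6] / [2, 7] / [8]
  Insert 5 (step 9): P = [1, 2, 4, 5, 9] / [3, 6] / [7] / [8];  Q = [1, 3, 4, 5, 6] / [2, 7] / [8] / [9]
Final shape: (5, 2, 1, 1).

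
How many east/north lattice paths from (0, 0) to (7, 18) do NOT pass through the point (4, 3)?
Number of paths = 452140

Total paths from (0, 0) to (7, 18): C(25, 7) = 480700. Paths through (4, 3): (paths (0, 0) → (4, 3)) × (paths (4, 3) → (7, 18)) = C(7, 4) · C(18, 3) = 35 · 816 = 28560. Avoidance count = 480700 − 28560 = 452140.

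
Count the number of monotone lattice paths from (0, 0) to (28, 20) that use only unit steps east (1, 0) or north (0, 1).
Number of paths = 16735679449896

A monotone lattice path from (0, 0) to (28, 20) consists of 28 east steps and 20 north steps in some order, so it is determined by which 28 of the 48 steps are east. The count is C(48, 28) = 16735679449896.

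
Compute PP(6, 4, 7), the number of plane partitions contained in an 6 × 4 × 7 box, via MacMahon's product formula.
PP(6, 4, 7) = 12544848030

Evaluate the triple product over i = 1..6, j = 1..4, k = 1..7. The factors are (2/1) · (3/2) · (4/3) · (5/4) · (6/5) · (7/6) · (8/7) · (3/2) · … (168 factors total). The numerators and denominators telescope so the product is an integer; carrying out the multiplication exactly gives PP(6, 4, 7) = 12544848030.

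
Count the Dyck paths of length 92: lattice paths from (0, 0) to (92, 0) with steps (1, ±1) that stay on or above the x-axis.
C_46 = 8740328711533173390046320

These Dyck paths are counted by the Catalan number C_n = (1/(n + 1)) · C(2n, n). For n = 46: C_46 = (1/47) · C(92, 46) = 410795449442059149332177040/47 = 8740328711533173390046320.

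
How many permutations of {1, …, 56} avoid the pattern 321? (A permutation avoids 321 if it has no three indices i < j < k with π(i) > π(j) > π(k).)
C_56 = 6852456927844873497549658464312

These 321-avoiding permutations are counted by the Catalan number C_n = (1/(n + 1)) · C(2n, n). For n = 56: C_56 = (1/57) · C(112, 56) = 390590044887157789360330532465784/57 = 6852456927844873497549658464312.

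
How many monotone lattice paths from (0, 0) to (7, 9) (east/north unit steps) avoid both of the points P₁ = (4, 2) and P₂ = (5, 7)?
Number of paths = 5428

Inclusion–exclusion. Total paths: C(16, 7) = 11440. Through P₁: C(6, 4)·C(10, 3) = 1800. Through P₂: C(12, 5)·C(4, 2) = 4752. Since P₁ is strictly southwest of P₂, a monotone path through both must visit P₁ then P₂; paths through both = C(6, 4)·C(6, 1)·C(4, 2) = 540. Avoid both = 11440 − 1800 − 4752 + 540 = 5428.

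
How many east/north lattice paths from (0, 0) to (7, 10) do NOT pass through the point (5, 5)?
Number of paths = 14156

Total paths from (0, 0) to (7, 10): C(17, 7) = 19448. Paths through (5, 5): (paths (0, 0) → (5, 5)) × (paths (5, 5) → (7, 10)) = C(10, 5) · C(7, 2) = 252 · 21 = 5292. Avoidance count = 19448 − 5292 = 14156.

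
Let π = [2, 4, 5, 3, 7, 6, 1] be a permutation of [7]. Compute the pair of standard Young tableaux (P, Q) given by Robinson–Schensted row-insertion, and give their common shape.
P = [1, 3, 5, 6] / [2, 7] / [4];  Q = [1, 2, 3, 5] / [4, 6] / [7];  common shape = (4, 2, 1)

Row-insert the values π_1, π_2, … into P one at a time, bumping the leftmost entry strictly greater than the inserted value down to the next row. The recording tableau Q records, in position (i, j), the step at which that cell was added to P.
  Insert 2 (step 1): P = [2];  Q = [1]
  Insert 4 (step 2): P = [2, 4];  Q = [1, 2]
  Insert 5 (step 3): P = [2, 4, 5];  Q = [1, 2, 3]
  Insert 3 (step 4): P = [2, 3, 5] / [4];  Q = [1, 2, 3] / [4]
  Insert 7 (step 5): P = [2, 3, 5, 7] / [4];  Q = [1, 2, 3, 5] / [4]
  Insert 6 (step 6): P = [2, 3, 5, 6] / [4, 7];  Q = [1, 2, 3, 5] / [4, 6]
  Insert 1 (step 7): P = [1, 3, 5, 6] / [2, 7] / [4];  Q = [1, 2, 3, 5] / [4, 6] / [7]
Final shape: (4, 2, 1).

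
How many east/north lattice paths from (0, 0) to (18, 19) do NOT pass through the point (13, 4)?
Number of paths = 17635732380

Total paths from (0, 0) to (18, 19): C(37, 18) = 17672631900. Paths through (13, 4): (paths (0, 0) → (13, 4)) × (paths (13, 4) → (18, 19)) = C(17, 13) · C(20, 5) = 2380 · 15504 = 36899520. Avoidance count = 17672631900 − 36899520 = 17635732380.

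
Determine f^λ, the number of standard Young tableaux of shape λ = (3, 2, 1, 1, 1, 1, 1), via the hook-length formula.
# SYT of shape (3, 2, 1, 1, 1, 1, 1) = 160

Hook-length formula: f^λ = n! / Π hook(c), product over all cells c of the Young diagram. For λ = (3, 2, 1, 1, 1, 1, 1), n = 10 boxes. Hook lengths by row (left-to-right, top-to-bottom): [9, 3, 1]; [7, 1]; [5]; [4]; [3]; [2]; [1]. Product of hooks = 22680. So f^λ = 10! / 22680 = 3628800 / 22680 = 160.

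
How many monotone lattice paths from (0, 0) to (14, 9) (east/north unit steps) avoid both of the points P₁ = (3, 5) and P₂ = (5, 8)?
Number of paths = 733480

Inclusion–exclusion. Total paths: C(23, 14) = 817190. Through P₁: C(8, 3)·C(15, 11) = 76440. Through P₂: C(13, 5)·C(10, 9) = 12870. Since P₁ is strictly southwest of P₂, a monotone path through both must visit P₁ then P₂; paths through both = C(8, 3)·C(5, 2)·C(10, 9) = 5600. Avoid both = 817190 − 76440 − 12870 + 5600 = 733480.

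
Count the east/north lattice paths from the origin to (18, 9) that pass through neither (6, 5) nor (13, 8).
Number of paths = 2957685

Inclusion–exclusion. Total paths: C(27, 18) = 4686825. Through P₁: C(11, 6)·C(16, 12) = 840840. Through P₂: C(21, 13)·C(6, 5) = 1220940. Since P₁ is strictly southwest of P₂, a monotone path through both must visit P₁ then P₂; paths through both = C(11, 6)·C(10, 7)·C(6, 5) = 332640. Avoid both = 4686825 − 840840 − 1220940 + 332640 = 2957685.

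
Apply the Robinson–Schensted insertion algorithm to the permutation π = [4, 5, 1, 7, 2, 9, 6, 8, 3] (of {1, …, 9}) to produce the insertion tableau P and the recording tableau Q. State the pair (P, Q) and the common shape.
P = [1, 2, 3, 8] / [4, 5, 6, 9] / [7];  Q = [1, 2, 4, 6] / [3, 5, 7, 8] / [9];  common shape = (4, 4, 1)

Row-insert the values π_1, π_2, … into P one at a time, bumping the leftmost entry strictly greater than the inserted value down to the next row. The recording tableau Q records, in position (i, j), the step at which that cell was added to P.
  Insert 4 (step 1): P = [4];  Q = [1]
  Insert 5 (step 2): P = [4, 5];  Q = [1, 2]
  Insert 1 (step 3): P = [1, 5] / [4];  Q = [1, 2] / [3]
  Insert 7 (step 4): P = [1, 5, 7] / [4];  Q = [1, 2, 4] / [3]
  Insert 2 (step 5): P = [1, 2, 7] / [4, 5];  Q = [1, 2, 4] / [3, 5]
  Insert 9 (step 6): P = [1, 2, 7, 9] / [4, 5];  Q = [1, 2, 4, 6] / [3, 5]
  Insert 6 (step 7): P = [1, 2, 6, 9] / [4, 5, 7];  Q = [1, 2, 4, 6] / [3, 5, 7]
  Insert 8 (step 8): P = [1, 2, 6, 8] / [4, 5, 7, 9];  Q = [1, 2, 4, 6] / [3, 5, 7, 8]
  Insert 3 (step 9): P = [1, 2, 3, 8] / [4, 5, 6, 9] / [7];  Q = [1, 2, 4, 6] / [3, 5, 7, 8] / [9]
Final shape: (4, 4, 1).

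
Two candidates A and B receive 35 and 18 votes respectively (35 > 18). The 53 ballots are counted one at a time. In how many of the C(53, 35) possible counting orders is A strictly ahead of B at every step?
Strict-lead orderings = 20726389004230

Total orderings of the 53 votes with 35 for A: C(53, 35) = 64617565719070. By the Bertrand ballot formula (Cycle Lemma / reflection principle), the number of orderings in which A is strictly ahead of B throughout is (p − q)/(p + q) · C(p + q, p) = (35 − 18)/(35 + 18) · 64617565719070 = 20726389004230.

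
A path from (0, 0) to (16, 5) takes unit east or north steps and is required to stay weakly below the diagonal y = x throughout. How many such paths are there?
Number of paths = 14364

By the reflection principle (André's argument), the number of monotone paths to (16, 5) with n ≤ m that never go above y = x is C(21, 16) − C(21, 17) = 20349 − 5985 = 14364.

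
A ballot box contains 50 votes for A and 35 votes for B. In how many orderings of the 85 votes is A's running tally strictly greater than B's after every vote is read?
Strict-lead orderings = 158185878385869444145932

Total orderings of the 85 votes with 50 for A: C(85, 50) = 896386644186593516826948. By the Bertrand ballot formula (Cycle Lemma / reflection principle), the number of orderings in which A is strictly ahead of B throughout is (p − q)/(p + q) · C(p + q, p) = (50 − 35)/(50 + 35) · 896386644186593516826948 = 158185878385869444145932.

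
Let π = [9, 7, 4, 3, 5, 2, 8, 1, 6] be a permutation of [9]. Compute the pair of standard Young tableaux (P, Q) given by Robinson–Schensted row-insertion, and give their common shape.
P = [1, 5, 6] / [2, 8] / [3] / [4] / [7] / [9];  Q = [1, 5, 7] / [2, 9] / [3] / [4] / [6] / [8];  common shape = (3, 2, 1, 1, 1, 1)

Row-insert the values π_1, π_2, … into P one at a time, bumping the leftmost entry strictly greater than the inserted value down to the next row. The recording tableau Q records, in position (i, j), the step at which that cell was added to P.
  Insert 9 (step 1): P = [9];  Q = [1]
  Insert 7 (step 2): P = [7] / [9];  Q = [1] / [2]
  Insert 4 (step 3): P = [4] / [7] / [9];  Q = [1] / [2] / [3]
  Insert 3 (step 4): P = [3] / [4] / [7] / [9];  Q = [1] / [2] / [3] / [4]
  Insert 5 (step 5): P = [3, 5] / [4] / [7] / [9];  Q = [1, 5] / [2] / [3] / [4]
  Insert 2 (step 6): P = [2, 5] / [3] / [4] / [7] / [9];  Q = [1, 5] / [2] / [3] / [4] / [6]
  Insert 8 (step 7): P = [2, 5, 8] / [3] / [4] / [7] / [9];  Q = [1, 5, 7] / [2] / [3] / [4] / [6]
  Insert 1 (step 8): P = [1, 5, 8] / [2] / [3] / [4] / [7] / [9];  Q = [1, 5, 7] / [2] / [3] / [4] / [6] / [8]
  Insert 6 (step 9): P = [1, 5, 6] / [2, 8] / [3] / [4] / [7] / [9];  Q = [1, 5, 7] / [2, 9] / [3] / [4] / [6] / [8]
Final shape: (3, 2, 1, 1, 1, 1).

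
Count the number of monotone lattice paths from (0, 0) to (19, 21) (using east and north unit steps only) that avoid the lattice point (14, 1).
Number of paths = 131281611450

Total paths from (0, 0) to (19, 21): C(40, 19) = 131282408400. Paths through (14, 1): (paths (0, 0) → (14, 1)) × (paths (14, 1) → (19, 21)) = C(15, 14) · C(25, 5) = 15 · 53130 = 796950. Avoidance count = 131282408400 − 796950 = 131281611450.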